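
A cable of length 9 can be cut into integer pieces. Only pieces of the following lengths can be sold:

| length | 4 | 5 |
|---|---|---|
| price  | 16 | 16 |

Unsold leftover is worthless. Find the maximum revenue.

Let r[k] be the best obtainable value from length k. For each k, try every first piece i and keep the best of price[i] + r[k−i].
r[1] = 0
r[2] = 0
r[3] = 0
r[4] = 16
r[5] = max(16+0, 16+0) = 16
r[6] = max(16+0, 16+0) = 16
r[7] = max(16+0, 16+0) = 16
r[8] = max(16+16, 16+0) = 32
r[9] = max(16+16, 16+16) = 32
One optimal cutting: pieces 4 + 4 with 1 cm of scrap → 32.

32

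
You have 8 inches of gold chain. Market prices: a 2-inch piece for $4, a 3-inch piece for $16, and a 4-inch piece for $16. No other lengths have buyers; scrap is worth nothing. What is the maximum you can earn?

36

Let f[k] be the best obtainable value from length k. For each k, try every first piece i and keep the best of price[i] + f[k−i].
f[1] = 0
f[2] = 4
f[3] = max(4+0, 16+0) = 16
f[4] = max(4+4, 16+0, 16+0) = 16
f[5] = max(4+16, 16+4, 16+0) = 20
f[6] = max(4+16, 16+16, 16+4) = 32
f[7] = max(4+20, 16+16, 16+16) = 32
f[8] = max(4+32, 16+20, 16+16) = 36
One optimal cutting: 3 + 3 + 2 → $36.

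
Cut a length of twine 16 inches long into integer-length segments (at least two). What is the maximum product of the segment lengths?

Let prod[k] be the best product for length k (with at least one cut). For each first piece i, the rest contributes max(k−i, prod[k−i]).
prod[2] = 1×max(1,0) = 1×1 = 1
prod[3] = 1×max(2,1) = 1×2 = 2
prod[4] = 2×max(2,1) = 2×2 = 4
prod[5] = 2×max(3,2) = 2×3 = 6
prod[6] = 3×max(3,2) = 3×3 = 9
prod[7] = 2×max(5,6) = 2×6 = 12
prod[8] = 2×max(6,9) = 2×9 = 18
prod[9] = 3×max(6,9) = 3×9 = 27
prod[10] = 2×max(8,18) = 2×18 = 36
prod[11] = 2×max(9,27) = 2×27 = 54
prod[12] = 3×max(9,27) = 3×27 = 81
prod[13] = 2×max(11,54) = 2×54 = 108
prod[14] = 2×max(12,81) = 2×81 = 162
prod[15] = 3×max(12,81) = 3×81 = 243
prod[16] = 2×max(14,162) = 2×162 = 324
One optimal split: 3 + 3 + 3 + 3 + 2 + 2; product 3×3×3×3×2×2 = 324.

324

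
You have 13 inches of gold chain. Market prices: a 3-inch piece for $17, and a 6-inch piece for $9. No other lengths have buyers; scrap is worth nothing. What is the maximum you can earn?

Let f[k] be the best obtainable value from length k. For each k, try every first piece i and keep the best of price[i] + f[k−i].
f[1] = 0
f[2] = 0
f[3] = 17
f[4] = 17
f[5] = 17
f[6] = 34  (first piece 3, then f[3]=17)
f[7] = 34
f[8] = 34
f[9] = 51  (first piece 3, then f[6]=34)
f[10] = 51
f[11] = 51
f[12] = 68  (first piece 3, then f[9]=51)
f[13] = 68
One optimal cutting: pieces 3 + 3 + 3 + 3 with 1 inch of scrap → $68.

68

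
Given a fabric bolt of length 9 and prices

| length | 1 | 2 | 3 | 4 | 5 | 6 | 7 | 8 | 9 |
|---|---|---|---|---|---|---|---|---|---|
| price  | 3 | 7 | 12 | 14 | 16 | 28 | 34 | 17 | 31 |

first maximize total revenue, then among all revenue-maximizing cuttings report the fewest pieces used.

Consider every possible first cut. r[k] is the best of p[i]+r[k−i] over all sellable i≤k.
r[1] = 3
r[2] = 7
r[3] = 12
r[4] = 15  (first piece 1, then r[3]=12)
r[5] = 19  (first piece 2, then r[3]=12)
r[6] = 28
r[7] = 34
r[8] = 37  (first piece 1, then r[7]=34)
r[9] = 41  (first piece 2, then r[7]=34)
Maximum revenue is $41.
Now minimize piece count subject to staying optimal: for each k, pieces[k] = 1 + min over i with p[i]+r[k−i]=r[k] of pieces[k−i].
pieces[6] = 1
pieces[7] = 1
pieces[8] = 2
pieces[9] = 2

2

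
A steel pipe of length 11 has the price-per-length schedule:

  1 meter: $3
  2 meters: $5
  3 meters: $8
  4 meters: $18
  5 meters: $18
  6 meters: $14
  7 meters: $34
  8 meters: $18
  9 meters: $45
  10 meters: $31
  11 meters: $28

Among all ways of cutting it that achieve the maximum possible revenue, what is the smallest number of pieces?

Build r[k] bottom-up: r[k] = max over allowed piece i of (p[i] + r[k−i]).
r[1] = 3
r[2] = max(3+3, 5+0) = 6
r[3] = max(3+6, 5+3, 8+0) = 9
r[4] = max(3+9, 5+6, 8+3, 18+0) = 18
r[5] = max(3+18, 5+9, 8+6, 18+3, 18+0) = 21
r[6] = max(3+21, 5+18, 8+9, 18+6, 18+3, 14+0) = 24
r[7] = max(3+24, 5+21, 8+18, …, 14+3, 34+0) = 34
r[8] = max(3+34, 5+24, 8+21, …, 34+3, 18+0) = 37
r[9] = max(3+37, 5+34, 8+24, …, 18+3, 45+0) = 45
r[10] = max(3+45, 5+37, 8+34, …, 45+3, 31+0) = 48
r[11] = max(3+48, 5+45, 8+37, …, 31+3, 28+0) = 52
Maximum revenue is $52.
Now minimize piece count subject to staying optimal: for each k, pieces[k] = 1 + min over i with p[i]+r[k−i]=r[k] of pieces[k−i].
pieces[8] = 2
pieces[9] = 1
pieces[10] = 2
pieces[11] = 2

2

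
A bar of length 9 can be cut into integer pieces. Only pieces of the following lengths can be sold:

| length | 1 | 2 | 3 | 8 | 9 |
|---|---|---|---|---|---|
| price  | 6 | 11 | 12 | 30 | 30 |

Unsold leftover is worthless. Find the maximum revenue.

54

Consider every possible first cut. r[k] is the best of p[i]+r[k−i] over all sellable i≤k.
r[1] = 6
r[2] = 12  (first piece 1, then r[1]=6)
r[3] = 18  (first piece 1, then r[2]=12)
r[4] = 24  (first piece 1, then r[3]=18)
r[5] = 30  (first piece 1, then r[4]=24)
r[6] = 36  (first piece 1, then r[5]=30)
r[7] = 42  (first piece 1, then r[6]=36)
r[8] = 48  (first piece 1, then r[7]=42)
r[9] = 54  (first piece 1, then r[8]=48)
One optimal cutting: 1 + 1 + 1 + 1 + 1 + 1 + 1 + 1 + 1 → 54.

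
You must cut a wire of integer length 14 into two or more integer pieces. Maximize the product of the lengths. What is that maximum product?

Define f[k] = max over 1≤i<k of i · max(k−i, f[k−i]); the inner max lets the remainder stay uncut if that's better.
f[2] = 1·max(1,0) = 1·1 = 1
f[3] = 1·max(2,1) = 1·2 = 2
f[4] = 2·max(2,1) = 2·2 = 4
f[5] = 2·max(3,2) = 2·3 = 6
f[6] = 3·max(3,2) = 3·3 = 9
f[7] = 2·max(5,6) = 2·6 = 12
f[8] = 2·max(6,9) = 2·9 = 18
f[9] = 3·max(6,9) = 3·9 = 27
f[10] = 2·max(8,18) = 2·18 = 36
f[11] = 2·max(9,27) = 2·27 = 54
f[12] = 3·max(9,27) = 3·27 = 81
f[13] = 2·max(11,54) = 2·54 = 108
f[14] = 2·max(12,81) = 2·81 = 162
One optimal split: 3 + 3 + 3 + 3 + 2; product 3·3·3·3·2 = 162.

162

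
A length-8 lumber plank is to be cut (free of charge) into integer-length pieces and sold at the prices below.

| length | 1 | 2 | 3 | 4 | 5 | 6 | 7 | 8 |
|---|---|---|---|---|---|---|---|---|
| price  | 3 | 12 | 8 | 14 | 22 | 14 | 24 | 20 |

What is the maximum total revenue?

Consider every possible first cut. best[k] is the best of p[i]+best[k−i] over all sellable i≤k.
best[1] = 3
best[2] = max(3+3, 12+0) = 12
best[3] = max(3+12, 12+3, 8+0) = 15
best[4] = max(3+15, 12+12, 8+3, 14+0) = 24
best[5] = max(3+24, 12+15, 8+12, 14+3, 22+0) = 27
best[6] = max(3+27, 12+24, 8+15, 14+12, 22+3, 14+0) = 36
best[7] = max(3+36, 12+27, 8+24, …, 14+3, 24+0) = 39
best[8] = max(3+39, 12+36, 8+27, …, 24+3, 20+0) = 48
One optimal cutting: 2 + 2 + 2 + 2 → $12 + $12 + $12 + $12 = $48.

48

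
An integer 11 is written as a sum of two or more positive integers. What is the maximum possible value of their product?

54

Fill f[k] for k=2..11: at each k try every first piece i and multiply by the better of (k−i) uncut or f[k−i].
f[2] = 1×max(1,0) = 1×1 = 1
f[3] = max(1×2, 2×1) = 2
f[4] = max(1×3, 2×2, 3×1) = 4
f[5] = max(1×4, 2×3, 3×2, 4×1) = 6
f[6] = max(1×6, 2×4, 3×3, 4×2, 5×1) = 9
f[7] = max(1×9, 2×6, 3×4, 4×3, 5×2, 6×1) = 12
f[8] = max(1×12, 2×9, 3×6, …, 6×2, 7×1) = 18
f[9] = max(1×18, 2×12, 3×9, …, 7×2, 8×1) = 27
f[10] = max(1×27, 2×18, 3×12, …, 8×2, 9×1) = 36
f[11] = max(1×36, 2×27, 3×18, …, 9×2, 10×1) = 54
One optimal split: 3 + 3 + 3 + 2; product 3×3×3×2 = 54.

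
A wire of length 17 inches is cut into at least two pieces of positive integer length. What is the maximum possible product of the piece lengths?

Let P[k] be the best product for length k (with at least one cut). For each first piece i, the rest contributes max(k−i, P[k−i]).
P[2] = 1*max(1,0) = 1*1 = 1
P[3] = max(1*2, 2*1) = 2
P[4] = max(1*3, 2*2, 3*1) = 4
P[5] = max(1*4, 2*3, 3*2, 4*1) = 6
P[6] = max(1*6, 2*4, 3*3, 4*2, 5*1) = 9
P[7] = max(1*9, 2*6, 3*4, 4*3, 5*2, 6*1) = 12
P[8] = max(1*12, 2*9, 3*6, …, 6*2, 7*1) = 18
P[9] = max(1*18, 2*12, 3*9, …, 7*2, 8*1) = 27
P[10] = max(1*27, 2*18, 3*12, …, 8*2, 9*1) = 36
P[11] = max(1*36, 2*27, 3*18, …, 9*2, 10*1) = 54
P[12] = max(1*54, 2*36, 3*27, …, 10*2, 11*1) = 81
P[13] = max(1*81, 2*54, 3*36, …, 11*2, 12*1) = 108
P[14] = max(1*108, 2*81, 3*54, …, 12*2, 13*1) = 162
P[15] = max(1*162, 2*108, 3*81, …, 13*2, 14*1) = 243
P[16] = max(1*243, 2*162, 3*108, …, 14*2, 15*1) = 324
P[17] = max(1*324, 2*243, 3*162, …, 15*2, 16*1) = 486
One optimal split: 3 + 3 + 3 + 3 + 3 + 2; product 3*3*3*3*3*2 = 486.

486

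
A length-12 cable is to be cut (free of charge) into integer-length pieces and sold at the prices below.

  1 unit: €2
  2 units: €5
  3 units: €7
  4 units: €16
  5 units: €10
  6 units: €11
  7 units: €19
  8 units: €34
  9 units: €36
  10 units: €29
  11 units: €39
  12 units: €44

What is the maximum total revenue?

50

Build v[k] bottom-up: v[k] = max over allowed piece i of (p[i] + v[k−i]).
v[1] = 2
v[2] = 5
v[3] = 7  (first piece 1, then v[2]=5)
v[4] = 16
v[5] = 18  (first piece 1, then v[4]=16)
v[6] = 21  (first piece 2, then v[4]=16)
v[7] = 23  (first piece 1, then v[6]=21)
v[8] = 34
v[9] = 36  (first piece 1, then v[8]=34)
v[10] = 39  (first piece 2, then v[8]=34)
v[11] = 41  (first piece 1, then v[10]=39)
v[12] = 50  (first piece 4, then v[8]=34)
One optimal cutting: 8 + 4 → €34 + €16 = €50.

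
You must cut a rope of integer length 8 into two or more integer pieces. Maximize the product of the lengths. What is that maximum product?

Define m[k] = max over 1≤i<k of i · max(k−i, m[k−i]); the inner max lets the remainder stay uncut if that's better.
m[2] = 1*max(1,0) = 1*1 = 1
m[3] = 1*max(2,1) = 1*2 = 2
m[4] = 2*max(2,1) = 2*2 = 4
m[5] = 2*max(3,2) = 2*3 = 6
m[6] = 3*max(3,2) = 3*3 = 9
m[7] = 2*max(5,6) = 2*6 = 12
m[8] = 2*max(6,9) = 2*9 = 18
One optimal split: 3 + 3 + 2; product 3*3*2 = 18.

18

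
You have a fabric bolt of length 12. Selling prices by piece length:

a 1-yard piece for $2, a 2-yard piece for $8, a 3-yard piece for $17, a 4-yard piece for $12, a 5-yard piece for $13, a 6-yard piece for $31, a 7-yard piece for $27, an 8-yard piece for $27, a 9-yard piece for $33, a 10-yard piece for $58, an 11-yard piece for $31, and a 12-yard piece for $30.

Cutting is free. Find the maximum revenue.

68

Let R[k] be the best obtainable value from length k. For each k, try every first piece i and keep the best of price[i] + R[k−i].
R[1] = 2
R[2] = 8
R[3] = 17
R[4] = 19  (first piece 1, then R[3]=17)
R[5] = 25  (first piece 2, then R[3]=17)
R[6] = 34  (first piece 3, then R[3]=17)
R[7] = 36  (first piece 1, then R[6]=34)
R[8] = 42  (first piece 2, then R[6]=34)
R[9] = 51  (first piece 3, then R[6]=34)
R[10] = 58
R[11] = 60  (first piece 1, then R[10]=58)
R[12] = 68  (first piece 3, then R[9]=51)
One optimal cutting: 3 + 3 + 3 + 3 → $17 + $17 + $17 + $17 = $68.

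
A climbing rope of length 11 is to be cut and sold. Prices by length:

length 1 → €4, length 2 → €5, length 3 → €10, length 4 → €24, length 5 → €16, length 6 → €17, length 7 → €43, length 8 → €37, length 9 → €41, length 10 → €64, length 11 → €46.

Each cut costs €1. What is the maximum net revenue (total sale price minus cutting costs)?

67

Let net[k] be the best obtainable value from length k. For each k, try every first piece i and keep the best of price[i] + net[k−i] minus the 1 cut fee when i<k.
net[1] = 4
net[2] = 7  (first piece 1, then net[1]=4)
net[3] = 10  (first piece 1, then net[2]=7)
net[4] = 24
net[5] = 27  (first piece 1, then net[4]=24)
net[6] = 30  (first piece 1, then net[5]=27)
net[7] = 43
net[8] = 47  (first piece 4, then net[4]=24)
net[9] = 50  (first piece 1, then net[8]=47)
net[10] = 64
net[11] = 67  (first piece 1, then net[10]=64)
One optimal plan: pieces 10 + 1 (1 cut) → €68 − €1 = €67.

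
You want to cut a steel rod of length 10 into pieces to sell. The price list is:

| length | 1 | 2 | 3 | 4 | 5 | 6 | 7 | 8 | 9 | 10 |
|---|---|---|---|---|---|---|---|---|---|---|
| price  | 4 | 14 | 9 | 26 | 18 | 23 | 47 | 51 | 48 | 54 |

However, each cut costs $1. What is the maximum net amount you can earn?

66

Build v[k] bottom-up: v[k] = max over allowed piece i of (p[i] + v[k−i]) − 1 per cut.
v[1] = 4
v[2] = 14
v[3] = 17  (first piece 1, then v[2]=14)
v[4] = 27  (first piece 2, then v[2]=14)
v[5] = 30  (first piece 1, then v[4]=27)
v[6] = 40  (first piece 2, then v[4]=27)
v[7] = 47
v[8] = 53  (first piece 2, then v[6]=40)
v[9] = 60  (first piece 2, then v[7]=47)
v[10] = 66  (first piece 2, then v[8]=53)
One optimal plan: pieces 2 + 2 + 2 + 2 + 2 (4 cuts) → $70 − $4 = $66.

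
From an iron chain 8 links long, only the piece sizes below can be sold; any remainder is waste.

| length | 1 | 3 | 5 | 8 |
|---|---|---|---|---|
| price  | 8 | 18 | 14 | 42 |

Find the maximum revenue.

Consider every possible first cut. f[k] is the best of p[i]+f[k−i] over all sellable i≤k.
f[1] = 8
f[2] = 16  (first piece 1, then f[1]=8)
f[3] = max(8+16, 18+0) = 24
f[4] = max(8+24, 18+8) = 32
f[5] = max(8+32, 18+16, 14+0) = 40
f[6] = max(8+40, 18+24, 14+8) = 48
f[7] = max(8+48, 18+32, 14+16) = 56
f[8] = max(8+56, 18+40, 14+24, 42+0) = 64
One optimal cutting: 1 + 1 + 1 + 1 + 1 + 1 + 1 + 1 → $64.

64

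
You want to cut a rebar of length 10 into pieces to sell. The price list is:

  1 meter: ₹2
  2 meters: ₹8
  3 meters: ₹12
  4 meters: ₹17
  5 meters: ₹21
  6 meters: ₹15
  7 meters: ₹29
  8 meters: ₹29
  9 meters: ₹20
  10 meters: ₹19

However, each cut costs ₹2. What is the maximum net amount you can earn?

40

Consider every possible first cut. r[k] is the best of p[i]+r[k−i] over all sellable i≤k, charging 2 whenever i<k.
r[1] = 2
r[2] = max(2+2-2, 8+0) = 8
r[3] = max(2+8-2, 8+2-2, 12+0) = 12
r[4] = max(2+12-2, 8+8-2, 12+2-2, 17+0) = 17
r[5] = max(2+17-2, 8+12-2, 12+8-2, 17+2-2, 21+0) = 21
r[6] = max(2+21-2, 8+17-2, 12+12-2, 17+8-2, 21+2-2, 15+0) = 23
r[7] = max(2+23-2, 8+21-2, 12+17-2, …, 15+2-2, 29+0) = 29
r[8] = max(2+29-2, 8+23-2, 12+21-2, …, 29+2-2, 29+0) = 32
r[9] = max(2+32-2, 8+29-2, 12+23-2, …, 29+2-2, 20+0) = 36
r[10] = max(2+36-2, 8+32-2, 12+29-2, …, 20+2-2, 19+0) = 40
One optimal plan: pieces 5 + 5 (1 cut) → ₹42 − ₹2 = ₹40.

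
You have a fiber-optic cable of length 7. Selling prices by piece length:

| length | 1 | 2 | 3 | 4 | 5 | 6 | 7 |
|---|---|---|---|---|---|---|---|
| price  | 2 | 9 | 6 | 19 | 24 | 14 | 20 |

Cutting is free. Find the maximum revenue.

33

Build best[k] bottom-up: best[k] = max over allowed piece i of (p[i] + best[k−i]).
best[1] = 2
best[2] = max(2+2, 9+0) = 9
best[3] = max(2+9, 9+2, 6+0) = 11
best[4] = max(2+11, 9+9, 6+2, 19+0) = 19
best[5] = max(2+19, 9+11, 6+9, 19+2, 24+0) = 24
best[6] = max(2+24, 9+19, 6+11, 19+9, 24+2, 14+0) = 28
best[7] = max(2+28, 9+24, 6+19, …, 14+2, 20+0) = 33
One optimal cutting: 5 + 2 → $24 + $9 = $33.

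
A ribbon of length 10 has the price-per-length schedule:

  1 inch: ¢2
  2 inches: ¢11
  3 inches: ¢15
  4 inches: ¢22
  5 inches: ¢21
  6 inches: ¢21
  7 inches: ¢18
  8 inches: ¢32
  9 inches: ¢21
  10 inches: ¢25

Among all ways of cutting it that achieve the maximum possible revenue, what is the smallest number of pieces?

3

Build r[k] bottom-up: r[k] = max over allowed piece i of (p[i] + r[k−i]).
r[1] = 2
r[2] = max(2+2, 11+0) = 11
r[3] = max(2+11, 11+2, 15+0) = 15
r[4] = max(2+15, 11+11, 15+2, 22+0) = 22
r[5] = max(2+22, 11+15, 15+11, 22+2, 21+0) = 26
r[6] = max(2+26, 11+22, 15+15, 22+11, 21+2, 21+0) = 33
r[7] = max(2+33, 11+26, 15+22, …, 21+2, 18+0) = 37
r[8] = max(2+37, 11+33, 15+26, …, 18+2, 32+0) = 44
r[9] = max(2+44, 11+37, 15+33, …, 32+2, 21+0) = 48
r[10] = max(2+48, 11+44, 15+37, …, 21+2, 25+0) = 55
Maximum revenue is ¢55.
Now minimize piece count subject to staying optimal: for each k, pieces[k] = 1 + min over i with p[i]+r[k−i]=r[k] of pieces[k−i].
pieces[7] = 2
pieces[8] = 2
pieces[9] = 3
pieces[10] = 3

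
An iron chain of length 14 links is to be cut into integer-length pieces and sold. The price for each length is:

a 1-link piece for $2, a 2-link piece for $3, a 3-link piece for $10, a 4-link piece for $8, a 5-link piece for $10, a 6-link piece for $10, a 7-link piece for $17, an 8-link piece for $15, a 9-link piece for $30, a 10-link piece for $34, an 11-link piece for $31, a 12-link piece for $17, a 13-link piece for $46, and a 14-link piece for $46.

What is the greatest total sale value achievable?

48

Let r[k] be the best obtainable value from length k. For each k, try every first piece i and keep the best of price[i] + r[k−i].
r[1] = 2
r[2] = max(2+2, 3+0) = 4
r[3] = max(2+4, 3+2, 10+0) = 10
r[4] = max(2+10, 3+4, 10+2, 8+0) = 12
r[5] = max(2+12, 3+10, 10+4, 8+2, 10+0) = 14
r[6] = max(2+14, 3+12, 10+10, 8+4, 10+2, 10+0) = 20
r[7] = max(2+20, 3+14, 10+12, …, 10+2, 17+0) = 22
r[8] = max(2+22, 3+20, 10+14, …, 17+2, 15+0) = 24
r[9] = max(2+24, 3+22, 10+20, …, 15+2, 30+0) = 30
r[10] = max(2+30, 3+24, 10+22, …, 30+2, 34+0) = 34
r[11] = max(2+34, 3+30, 10+24, …, 34+2, 31+0) = 36
r[12] = max(2+36, 3+34, 10+30, …, 31+2, 17+0) = 40
r[13] = max(2+40, 3+36, 10+34, …, 17+2, 46+0) = 46
r[14] = max(2+46, 3+40, 10+36, …, 46+2, 46+0) = 48
One optimal cutting: 13 + 1 → $46 + $2 = $48.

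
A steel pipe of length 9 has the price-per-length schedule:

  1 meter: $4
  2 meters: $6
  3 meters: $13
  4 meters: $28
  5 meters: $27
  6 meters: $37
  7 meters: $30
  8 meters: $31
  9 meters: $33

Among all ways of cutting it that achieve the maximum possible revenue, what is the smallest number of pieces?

3

Consider every possible first cut. r[k] is the best of p[i]+r[k−i] over all sellable i≤k.
r[1] = 4
r[2] = 8  (first piece 1, then r[1]=4)
r[3] = 13
r[4] = 28
r[5] = 32  (first piece 1, then r[4]=28)
r[6] = 37
r[7] = 41  (first piece 1, then r[6]=37)
r[8] = 56  (first piece 4, then r[4]=28)
r[9] = 60  (first piece 1, then r[8]=56)
Maximum revenue is $60.
Now minimize piece count subject to staying optimal: for each k, pieces[k] = 1 + min over i with p[i]+r[k−i]=r[k] of pieces[k−i].
pieces[6] = 1
pieces[7] = 2
pieces[8] = 2
pieces[9] = 3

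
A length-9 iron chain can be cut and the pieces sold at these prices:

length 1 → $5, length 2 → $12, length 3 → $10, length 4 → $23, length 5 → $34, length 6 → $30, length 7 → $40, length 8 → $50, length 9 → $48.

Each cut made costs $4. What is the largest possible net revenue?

Build v[k] bottom-up: v[k] = max over allowed piece i of (p[i] + v[k−i]) − 4 per cut.
v[1] = 5
v[2] = 12
v[3] = 13  (first piece 1, then v[2]=12)
v[4] = 23
v[5] = 34
v[6] = 35  (first piece 1, then v[5]=34)
v[7] = 42  (first piece 2, then v[5]=34)
v[8] = 50
v[9] = 53  (first piece 4, then v[5]=34)
One optimal plan: pieces 5 + 4 (1 cut) → $57 − $4 = $53.

53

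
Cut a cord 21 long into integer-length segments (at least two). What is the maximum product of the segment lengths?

2187

Define g[k] = max over 1≤i<k of i · max(k−i, g[k−i]); the inner max lets the remainder stay uncut if that's better.
g[2] = 1*max(1,0) = 1*1 = 1
g[3] = 1*max(2,1) = 1*2 = 2
g[4] = 2*max(2,1) = 2*2 = 4
g[5] = 2*max(3,2) = 2*3 = 6
g[6] = 3*max(3,2) = 3*3 = 9
g[7] = 2*max(5,6) = 2*6 = 12
g[8] = 2*max(6,9) = 2*9 = 18
g[9] = 3*max(6,9) = 3*9 = 27
g[10] = 2*max(8,18) = 2*18 = 36
g[11] = 2*max(9,27) = 2*27 = 54
g[12] = 3*max(9,27) = 3*27 = 81
g[13] = 2*max(11,54) = 2*54 = 108
g[14] = 2*max(12,81) = 2*81 = 162
g[15] = 3*max(12,81) = 3*81 = 243
g[16] = 2*max(14,162) = 2*162 = 324
g[17] = 2*max(15,243) = 2*243 = 486
g[18] = 3*max(15,243) = 3*243 = 729
g[19] = 2*max(17,486) = 2*486 = 972
g[20] = 2*max(18,729) = 2*729 = 1458
g[21] = 3*max(18,729) = 3*729 = 2187
One optimal split: 3 + 3 + 3 + 3 + 3 + 3 + 3; product 3*3*3*3*3*3*3 = 2187.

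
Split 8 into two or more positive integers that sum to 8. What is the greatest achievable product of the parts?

18

Let g[k] be the best product for length k (with at least one cut). For each first piece i, the rest contributes max(k−i, g[k−i]).
g[2] = 1*max(1,0) = 1*1 = 1
g[3] = max(1*2, 2*1) = 2
g[4] = max(1*3, 2*2, 3*1) = 4
g[5] = max(1*4, 2*3, 3*2, 4*1) = 6
g[6] = max(1*6, 2*4, 3*3, 4*2, 5*1) = 9
g[7] = max(1*9, 2*6, 3*4, 4*3, 5*2, 6*1) = 12
g[8] = max(1*12, 2*9, 3*6, …, 6*2, 7*1) = 18
One optimal split: 3 + 3 + 2; product 3*3*2 = 18.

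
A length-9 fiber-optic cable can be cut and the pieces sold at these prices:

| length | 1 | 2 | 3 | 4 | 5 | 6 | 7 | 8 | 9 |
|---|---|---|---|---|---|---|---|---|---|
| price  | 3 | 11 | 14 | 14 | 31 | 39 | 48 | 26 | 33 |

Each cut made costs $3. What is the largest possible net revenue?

Build r[k] bottom-up: r[k] = max over allowed piece i of (p[i] + r[k−i]) − 3 per cut.
r[1] = 3
r[2] = 11
r[3] = 14
r[4] = 19  (first piece 2, then r[2]=11)
r[5] = 31
r[6] = 39
r[7] = 48
r[8] = 48  (first piece 1, then r[7]=48)
r[9] = 56  (first piece 2, then r[7]=48)
One optimal plan: pieces 7 + 2 (1 cut) → $59 − $3 = $56.

56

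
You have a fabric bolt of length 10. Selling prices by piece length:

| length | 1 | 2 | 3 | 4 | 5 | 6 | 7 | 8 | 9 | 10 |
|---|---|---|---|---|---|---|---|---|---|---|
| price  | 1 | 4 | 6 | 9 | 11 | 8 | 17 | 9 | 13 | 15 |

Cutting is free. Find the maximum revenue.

Consider every possible first cut. R[k] is the best of p[i]+R[k−i] over all sellable i≤k.
R[1] = 1
R[2] = 4
R[3] = 6
R[4] = 9
R[5] = 11
R[6] = 13  (first piece 2, then R[4]=9)
R[7] = 17
R[8] = 18  (first piece 1, then R[7]=17)
R[9] = 21  (first piece 2, then R[7]=17)
R[10] = 23  (first piece 3, then R[7]=17)
One optimal cutting: 7 + 3 → $17 + $6 = $23.

23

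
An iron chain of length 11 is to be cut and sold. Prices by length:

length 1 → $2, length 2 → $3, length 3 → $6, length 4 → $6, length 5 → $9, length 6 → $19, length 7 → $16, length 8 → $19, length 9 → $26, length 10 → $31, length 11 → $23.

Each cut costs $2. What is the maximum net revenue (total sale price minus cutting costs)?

31

Let v[k] be the best obtainable value from length k. For each k, try every first piece i and keep the best of price[i] + v[k−i] minus the 2 cut fee when i<k.
v[1] = 2
v[2] = max(2+2-2, 3+0) = 3
v[3] = max(2+3-2, 3+2-2, 6+0) = 6
v[4] = max(2+6-2, 3+3-2, 6+2-2, 6+0) = 6
v[5] = max(2+6-2, 3+6-2, 6+3-2, 6+2-2, 9+0) = 9
v[6] = max(2+9-2, 3+6-2, 6+6-2, 6+3-2, 9+2-2, 19+0) = 19
v[7] = max(2+19-2, 3+9-2, 6+6-2, …, 19+2-2, 16+0) = 19
v[8] = max(2+19-2, 3+19-2, 6+9-2, …, 16+2-2, 19+0) = 20
v[9] = max(2+20-2, 3+19-2, 6+19-2, …, 19+2-2, 26+0) = 26
v[10] = max(2+26-2, 3+20-2, 6+19-2, …, 26+2-2, 31+0) = 31
v[11] = max(2+31-2, 3+26-2, 6+20-2, …, 31+2-2, 23+0) = 31
One optimal plan: pieces 10 + 1 (1 cut) → $33 − $2 = $31.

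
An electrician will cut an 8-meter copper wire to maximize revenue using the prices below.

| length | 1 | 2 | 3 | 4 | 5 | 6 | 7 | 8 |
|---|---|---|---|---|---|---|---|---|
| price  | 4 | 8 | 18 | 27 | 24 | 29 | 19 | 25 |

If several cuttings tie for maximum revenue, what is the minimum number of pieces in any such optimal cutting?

Let r[k] be the best obtainable value from length k. For each k, try every first piece i and keep the best of price[i] + r[k−i].
r[1] = 4
r[2] = 8  (first piece 1, then r[1]=4)
r[3] = 18
r[4] = 27
r[5] = 31  (first piece 1, then r[4]=27)
r[6] = 36  (first piece 3, then r[3]=18)
r[7] = 45  (first piece 3, then r[4]=27)
r[8] = 54  (first piece 4, then r[4]=27)
Maximum revenue is €54.
Now minimize piece count subject to staying optimal: for each k, pieces[k] = 1 + min over i with p[i]+r[k−i]=r[k] of pieces[k−i].
pieces[5] = 2
pieces[6] = 2
pieces[7] = 2
pieces[8] = 2

2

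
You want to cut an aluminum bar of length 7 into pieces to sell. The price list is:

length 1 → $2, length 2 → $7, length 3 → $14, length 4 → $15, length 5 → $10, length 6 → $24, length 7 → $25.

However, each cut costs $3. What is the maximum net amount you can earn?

Let net[k] be the best obtainable value from length k. For each k, try every first piece i and keep the best of price[i] + net[k−i] minus the 3 cut fee when i<k.
net[1] = 2
net[2] = max(2+2-3, 7+0) = 7
net[3] = max(2+7-3, 7+2-3, 14+0) = 14
net[4] = max(2+14-3, 7+7-3, 14+2-3, 15+0) = 15
net[5] = max(2+15-3, 7+14-3, 14+7-3, 15+2-3, 10+0) = 18
net[6] = max(2+18-3, 7+15-3, 14+14-3, 15+7-3, 10+2-3, 24+0) = 25
net[7] = max(2+25-3, 7+18-3, 14+15-3, …, 24+2-3, 25+0) = 26
One optimal plan: pieces 4 + 3 (1 cut) → $29 − $3 = $26.

26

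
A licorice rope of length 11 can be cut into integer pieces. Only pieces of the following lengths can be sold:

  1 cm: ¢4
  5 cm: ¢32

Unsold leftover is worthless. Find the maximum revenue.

Let r[k] be the best obtainable value from length k. For each k, try every first piece i and keep the best of price[i] + r[k−i].
r[1] = 4
r[2] = 8  (first piece 1, then r[1]=4)
r[3] = 12  (first piece 1, then r[2]=8)
r[4] = 16  (first piece 1, then r[3]=12)
r[5] = max(4+16, 32+0) = 32
r[6] = max(4+32, 32+4) = 36
r[7] = max(4+36, 32+8) = 40
r[8] = max(4+40, 32+12) = 44
r[9] = max(4+44, 32+16) = 48
r[10] = max(4+48, 32+32) = 64
r[11] = max(4+64, 32+36) = 68
One optimal cutting: 5 + 5 + 1 → ¢68.

68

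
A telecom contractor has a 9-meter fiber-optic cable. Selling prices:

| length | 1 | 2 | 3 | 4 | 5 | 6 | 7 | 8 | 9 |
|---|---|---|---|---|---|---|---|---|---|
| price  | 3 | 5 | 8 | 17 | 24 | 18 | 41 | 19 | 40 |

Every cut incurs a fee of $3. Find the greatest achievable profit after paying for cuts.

Let v[k] be the best obtainable value from length k. For each k, try every first piece i and keep the best of price[i] + v[k−i] minus the 3 cut fee when i<k.
v[1] = 3
v[2] = max(3+3-3, 5+0) = 5
v[3] = max(3+5-3, 5+3-3, 8+0) = 8
v[4] = max(3+8-3, 5+5-3, 8+3-3, 17+0) = 17
v[5] = max(3+17-3, 5+8-3, 8+5-3, 17+3-3, 24+0) = 24
v[6] = max(3+24-3, 5+17-3, 8+8-3, 17+5-3, 24+3-3, 18+0) = 24
v[7] = max(3+24-3, 5+24-3, 8+17-3, …, 18+3-3, 41+0) = 41
v[8] = max(3+41-3, 5+24-3, 8+24-3, …, 41+3-3, 19+0) = 41
v[9] = max(3+41-3, 5+41-3, 8+24-3, …, 19+3-3, 40+0) = 43
One optimal plan: pieces 7 + 2 (1 cut) → $46 − $3 = $43.

43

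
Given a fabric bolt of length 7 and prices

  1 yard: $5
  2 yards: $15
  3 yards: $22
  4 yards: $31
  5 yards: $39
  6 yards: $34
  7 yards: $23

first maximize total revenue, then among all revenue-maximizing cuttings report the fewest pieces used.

2

Let r[k] be the best obtainable value from length k. For each k, try every first piece i and keep the best of price[i] + r[k−i].
r[1] = 5
r[2] = max(5+5, 15+0) = 15
r[3] = max(5+15, 15+5, 22+0) = 22
r[4] = max(5+22, 15+15, 22+5, 31+0) = 31
r[5] = max(5+31, 15+22, 22+15, 31+5, 39+0) = 39
r[6] = max(5+39, 15+31, 22+22, 31+15, 39+5, 34+0) = 46
r[7] = max(5+46, 15+39, 22+31, …, 34+5, 23+0) = 54
Maximum revenue is $54.
Now minimize piece count subject to staying optimal: for each k, pieces[k] = 1 + min over i with p[i]+r[k−i]=r[k] of pieces[k−i].
pieces[4] = 1
pieces[5] = 1
pieces[6] = 2
pieces[7] = 2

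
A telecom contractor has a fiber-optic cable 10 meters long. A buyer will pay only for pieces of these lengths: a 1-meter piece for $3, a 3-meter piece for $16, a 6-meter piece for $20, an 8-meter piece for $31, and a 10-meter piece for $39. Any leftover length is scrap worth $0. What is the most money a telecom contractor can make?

Build best[k] bottom-up: best[k] = max over allowed piece i of (p[i] + best[k−i]).
best[1] = 3
best[2] = 6  (first piece 1, then best[1]=3)
best[3] = 16
best[4] = 19  (first piece 1, then best[3]=16)
best[5] = 22  (first piece 1, then best[4]=19)
best[6] = 32  (first piece 3, then best[3]=16)
best[7] = 35  (first piece 1, then best[6]=32)
best[8] = 38  (first piece 1, then best[7]=35)
best[9] = 48  (first piece 3, then best[6]=32)
best[10] = 51  (first piece 1, then best[9]=48)
One optimal cutting: 3 + 3 + 3 + 1 → $51.

51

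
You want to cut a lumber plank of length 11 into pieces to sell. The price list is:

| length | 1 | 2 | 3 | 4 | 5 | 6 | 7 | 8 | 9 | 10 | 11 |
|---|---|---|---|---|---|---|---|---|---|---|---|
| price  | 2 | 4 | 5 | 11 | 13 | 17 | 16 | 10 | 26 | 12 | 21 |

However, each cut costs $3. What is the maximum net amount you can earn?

Consider every possible first cut. r[k] is the best of p[i]+r[k−i] over all sellable i≤k, charging 3 whenever i<k.
r[1] = 2
r[2] = 4
r[3] = 5
r[4] = 11
r[5] = 13
r[6] = 17
r[7] = 16  (first piece 1, then r[6]=17)
r[8] = 19  (first piece 4, then r[4]=11)
r[9] = 26
r[10] = 25  (first piece 1, then r[9]=26)
r[11] = 27  (first piece 2, then r[9]=26)
One optimal plan: pieces 9 + 2 (1 cut) → $30 − $3 = $27.

27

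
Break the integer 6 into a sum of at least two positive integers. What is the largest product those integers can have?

9

Define g[k] = max over 1≤i<k of i · max(k−i, g[k−i]); the inner max lets the remainder stay uncut if that's better.
g[2] = 1*max(1,0) = 1*1 = 1
g[3] = max(1*2, 2*1) = 2
g[4] = max(1*3, 2*2, 3*1) = 4
g[5] = max(1*4, 2*3, 3*2, 4*1) = 6
g[6] = max(1*6, 2*4, 3*3, 4*2, 5*1) = 9
One optimal split: 3 + 3; product 3*3 = 9.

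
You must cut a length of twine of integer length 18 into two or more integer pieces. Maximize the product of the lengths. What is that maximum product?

729

Define prod[k] = max over 1≤i<k of i · max(k−i, prod[k−i]); the inner max lets the remainder stay uncut if that's better.
Small cases: prod[2]=1, prod[3]=2, prod[4]=4, prod[5]=6, prod[6]=9, prod[7]=12, prod[8]=18, prod[9]=27, prod[10]=36, prod[11]=54, prod[12]=81.
prod[13] = 2*max(11,54) = 2*54 = 108
prod[14] = 2*max(12,81) = 2*81 = 162
prod[15] = 3*max(12,81) = 3*81 = 243
prod[16] = 2*max(14,162) = 2*162 = 324
prod[17] = 2*max(15,243) = 2*243 = 486
prod[18] = 3*max(15,243) = 3*243 = 729
One optimal split: 3 + 3 + 3 + 3 + 3 + 3; product 3*3*3*3*3*3 = 729.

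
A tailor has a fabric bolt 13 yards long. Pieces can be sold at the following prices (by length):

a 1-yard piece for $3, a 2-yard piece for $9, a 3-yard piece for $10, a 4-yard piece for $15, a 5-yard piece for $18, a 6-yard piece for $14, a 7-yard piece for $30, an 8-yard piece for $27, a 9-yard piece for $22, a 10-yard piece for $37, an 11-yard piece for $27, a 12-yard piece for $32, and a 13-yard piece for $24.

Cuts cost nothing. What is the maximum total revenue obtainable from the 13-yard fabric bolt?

Let v[k] be the best obtainable value from length k. For each k, try every first piece i and keep the best of price[i] + v[k−i].
v[1] = 3
v[2] = max(3+3, 9+0) = 9
v[3] = max(3+9, 9+3, 10+0) = 12
v[4] = max(3+12, 9+9, 10+3, 15+0) = 18
v[5] = max(3+18, 9+12, 10+9, 15+3, 18+0) = 21
v[6] = max(3+21, 9+18, 10+12, 15+9, 18+3, 14+0) = 27
v[7] = max(3+27, 9+21, 10+18, …, 14+3, 30+0) = 30
v[8] = max(3+30, 9+27, 10+21, …, 30+3, 27+0) = 36
v[9] = max(3+36, 9+30, 10+27, …, 27+3, 22+0) = 39
v[10] = max(3+39, 9+36, 10+30, …, 22+3, 37+0) = 45
v[11] = max(3+45, 9+39, 10+36, …, 37+3, 27+0) = 48
v[12] = max(3+48, 9+45, 10+39, …, 27+3, 32+0) = 54
v[13] = max(3+54, 9+48, 10+45, …, 32+3, 24+0) = 57
One optimal cutting: 2 + 2 + 2 + 2 + 2 + 2 + 1 → $9 + $9 + $9 + $9 + $9 + $9 + $3 = $57.

57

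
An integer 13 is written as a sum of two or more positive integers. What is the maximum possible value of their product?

108

Define prod[k] = max over 1≤i<k of i · max(k−i, prod[k−i]); the inner max lets the remainder stay uncut if that's better.
prod[2] = 1*max(1,0) = 1*1 = 1
prod[3] = max(1*2, 2*1) = 2
prod[4] = max(1*3, 2*2, 3*1) = 4
prod[5] = max(1*4, 2*3, 3*2, 4*1) = 6
prod[6] = max(1*6, 2*4, 3*3, 4*2, 5*1) = 9
prod[7] = max(1*9, 2*6, 3*4, 4*3, 5*2, 6*1) = 12
prod[8] = max(1*12, 2*9, 3*6, …, 6*2, 7*1) = 18
prod[9] = max(1*18, 2*12, 3*9, …, 7*2, 8*1) = 27
prod[10] = max(1*27, 2*18, 3*12, …, 8*2, 9*1) = 36
prod[11] = max(1*36, 2*27, 3*18, …, 9*2, 10*1) = 54
prod[12] = max(1*54, 2*36, 3*27, …, 10*2, 11*1) = 81
prod[13] = max(1*81, 2*54, 3*36, …, 11*2, 12*1) = 108
One optimal split: 3 + 3 + 3 + 2 + 2; product 3*3*3*2*2 = 108.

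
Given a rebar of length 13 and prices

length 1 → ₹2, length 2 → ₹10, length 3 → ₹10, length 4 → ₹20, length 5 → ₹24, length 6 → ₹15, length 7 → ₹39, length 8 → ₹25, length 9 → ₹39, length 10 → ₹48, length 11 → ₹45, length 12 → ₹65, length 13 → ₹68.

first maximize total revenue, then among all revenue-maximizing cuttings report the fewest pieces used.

3

Build r[k] bottom-up: r[k] = max over allowed piece i of (p[i] + r[k−i]).
r[1] = 2
r[2] = max(2+2, 10+0) = 10
r[3] = max(2+10, 10+2, 10+0) = 12
r[4] = max(2+12, 10+10, 10+2, 20+0) = 20
r[5] = max(2+20, 10+12, 10+10, 20+2, 24+0) = 24
r[6] = max(2+24, 10+20, 10+12, 20+10, 24+2, 15+0) = 30
r[7] = max(2+30, 10+24, 10+20, …, 15+2, 39+0) = 39
r[8] = max(2+39, 10+30, 10+24, …, 39+2, 25+0) = 41
r[9] = max(2+41, 10+39, 10+30, …, 25+2, 39+0) = 49
r[10] = max(2+49, 10+41, 10+39, …, 39+2, 48+0) = 51
r[11] = max(2+51, 10+49, 10+41, …, 48+2, 45+0) = 59
r[12] = max(2+59, 10+51, 10+49, …, 45+2, 65+0) = 65
r[13] = max(2+65, 10+59, 10+51, …, 65+2, 68+0) = 69
Maximum revenue is ₹69.
Now minimize piece count subject to staying optimal: for each k, pieces[k] = 1 + min over i with p[i]+r[k−i]=r[k] of pieces[k−i].
pieces[10] = 3
pieces[11] = 2
pieces[12] = 1
pieces[13] = 3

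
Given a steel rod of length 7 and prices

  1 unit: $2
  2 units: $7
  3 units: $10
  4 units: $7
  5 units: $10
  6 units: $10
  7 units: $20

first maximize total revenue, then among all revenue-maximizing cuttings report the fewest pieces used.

Consider every possible first cut. r[k] is the best of p[i]+r[k−i] over all sellable i≤k.
r[1] = 2
r[2] = max(2+2, 7+0) = 7
r[3] = max(2+7, 7+2, 10+0) = 10
r[4] = max(2+10, 7+7, 10+2, 7+0) = 14
r[5] = max(2+14, 7+10, 10+7, 7+2, 10+0) = 17
r[6] = max(2+17, 7+14, 10+10, 7+7, 10+2, 10+0) = 21
r[7] = max(2+21, 7+17, 10+14, …, 10+2, 20+0) = 24
Maximum revenue is $24.
Now minimize piece count subject to staying optimal: for each k, pieces[k] = 1 + min over i with p[i]+r[k−i]=r[k] of pieces[k−i].
pieces[4] = 2
pieces[5] = 2
pieces[6] = 3
pieces[7] = 3

3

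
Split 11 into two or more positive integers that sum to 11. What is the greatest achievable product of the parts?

Fill P[k] for k=2..11: at each k try every first piece i and multiply by the better of (k−i) uncut or P[k−i].
Small cases: P[2]=1, P[3]=2.
P[4] = 2·max(2,1) = 2·2 = 4
P[5] = 2·max(3,2) = 2·3 = 6
P[6] = 3·max(3,2) = 3·3 = 9
P[7] = 2·max(5,6) = 2·6 = 12
P[8] = 2·max(6,9) = 2·9 = 18
P[9] = 3·max(6,9) = 3·9 = 27
P[10] = 2·max(8,18) = 2·18 = 36
P[11] = 2·max(9,27) = 2·27 = 54
One optimal split: 3 + 3 + 3 + 2; product 3·3·3·2 = 54.

54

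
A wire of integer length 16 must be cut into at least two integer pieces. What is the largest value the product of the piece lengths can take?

Define f[k] = max over 1≤i<k of i · max(k−i, f[k−i]); the inner max lets the remainder stay uncut if that's better.
f[2] = 1×max(1,0) = 1×1 = 1
f[3] = 1×max(2,1) = 1×2 = 2
f[4] = 2×max(2,1) = 2×2 = 4
f[5] = 2×max(3,2) = 2×3 = 6
f[6] = 3×max(3,2) = 3×3 = 9
f[7] = 2×max(5,6) = 2×6 = 12
f[8] = 2×max(6,9) = 2×9 = 18
f[9] = 3×max(6,9) = 3×9 = 27
f[10] = 2×max(8,18) = 2×18 = 36
f[11] = 2×max(9,27) = 2×27 = 54
f[12] = 3×max(9,27) = 3×27 = 81
f[13] = 2×max(11,54) = 2×54 = 108
f[14] = 2×max(12,81) = 2×81 = 162
f[15] = 3×max(12,81) = 3×81 = 243
f[16] = 2×max(14,162) = 2×162 = 324
One optimal split: 3 + 3 + 3 + 3 + 2 + 2; product 3×3×3×3×2×2 = 324.

324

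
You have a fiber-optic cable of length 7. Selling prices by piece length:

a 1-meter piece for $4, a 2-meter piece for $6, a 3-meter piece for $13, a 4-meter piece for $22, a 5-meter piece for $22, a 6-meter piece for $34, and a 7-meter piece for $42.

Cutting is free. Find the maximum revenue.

42

Let R[k] be the best obtainable value from length k. For each k, try every first piece i and keep the best of price[i] + R[k−i].
R[1] = 4
R[2] = 8  (first piece 1, then R[1]=4)
R[3] = 13
R[4] = 22
R[5] = 26  (first piece 1, then R[4]=22)
R[6] = 34
R[7] = 42
Best is to sell the whole 7-meter piece uncut for $42.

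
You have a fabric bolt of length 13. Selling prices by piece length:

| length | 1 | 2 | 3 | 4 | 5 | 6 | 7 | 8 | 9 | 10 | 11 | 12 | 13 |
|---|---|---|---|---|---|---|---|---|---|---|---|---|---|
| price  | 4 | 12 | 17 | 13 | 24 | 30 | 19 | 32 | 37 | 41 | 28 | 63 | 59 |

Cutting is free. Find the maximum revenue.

Build v[k] bottom-up: v[k] = max over allowed piece i of (p[i] + v[k−i]).
v[1] = 4
v[2] = 12
v[3] = 17
v[4] = 24  (first piece 2, then v[2]=12)
v[5] = 29  (first piece 2, then v[3]=17)
v[6] = 36  (first piece 2, then v[4]=24)
v[7] = 41  (first piece 2, then v[5]=29)
v[8] = 48  (first piece 2, then v[6]=36)
v[9] = 53  (first piece 2, then v[7]=41)
v[10] = 60  (first piece 2, then v[8]=48)
v[11] = 65  (first piece 2, then v[9]=53)
v[12] = 72  (first piece 2, then v[10]=60)
v[13] = 77  (first piece 2, then v[11]=65)
One optimal cutting: 3 + 2 + 2 + 2 + 2 + 2 → $17 + $12 + $12 + $12 + $12 + $12 = $77.

77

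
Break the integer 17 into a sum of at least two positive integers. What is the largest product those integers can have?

486

Let m[k] be the best product for length k (with at least one cut). For each first piece i, the rest contributes max(k−i, m[k−i]).
Small cases: m[2]=1, m[3]=2, m[4]=4, m[5]=6, m[6]=9, m[7]=12, m[8]=18, m[9]=27, m[10]=36, m[11]=54.
m[12] = max(1×54, 2×36, 3×27, …, 10×2, 11×1) = 81
m[13] = max(1×81, 2×54, 3×36, …, 11×2, 12×1) = 108
m[14] = max(1×108, 2×81, 3×54, …, 12×2, 13×1) = 162
m[15] = max(1×162, 2×108, 3×81, …, 13×2, 14×1) = 243
m[16] = max(1×243, 2×162, 3×108, …, 14×2, 15×1) = 324
m[17] = max(1×324, 2×243, 3×162, …, 15×2, 16×1) = 486
One optimal split: 3 + 3 + 3 + 3 + 3 + 2; product 3×3×3×3×3×2 = 486.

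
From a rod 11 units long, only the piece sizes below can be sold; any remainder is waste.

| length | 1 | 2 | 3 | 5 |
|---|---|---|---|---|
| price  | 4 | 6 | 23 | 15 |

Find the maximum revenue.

77

Let best[k] be the best obtainable value from length k. For each k, try every first piece i and keep the best of price[i] + best[k−i].
best[1] = 4
best[2] = max(4+4, 6+0) = 8
best[3] = max(4+8, 6+4, 23+0) = 23
best[4] = max(4+23, 6+8, 23+4) = 27
best[5] = max(4+27, 6+23, 23+8, 15+0) = 31
best[6] = max(4+31, 6+27, 23+23, 15+4) = 46
best[7] = max(4+46, 6+31, 23+27, 15+8) = 50
best[8] = max(4+50, 6+46, 23+31, 15+23) = 54
best[9] = max(4+54, 6+50, 23+46, 15+27) = 69
best[10] = max(4+69, 6+54, 23+50, 15+31) = 73
best[11] = max(4+73, 6+69, 23+54, 15+46) = 77
One optimal cutting: 3 + 3 + 3 + 1 + 1 → €77.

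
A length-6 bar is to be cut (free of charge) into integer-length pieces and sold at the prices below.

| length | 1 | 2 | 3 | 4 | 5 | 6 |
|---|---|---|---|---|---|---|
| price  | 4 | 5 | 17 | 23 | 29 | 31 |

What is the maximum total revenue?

Build R[k] bottom-up: R[k] = max over allowed piece i of (p[i] + R[k−i]).
R[1] = 4
R[2] = 8  (first piece 1, then R[1]=4)
R[3] = 17
R[4] = 23
R[5] = 29
R[6] = 34  (first piece 3, then R[3]=17)
One optimal cutting: 3 + 3 → €17 + €17 = €34.

34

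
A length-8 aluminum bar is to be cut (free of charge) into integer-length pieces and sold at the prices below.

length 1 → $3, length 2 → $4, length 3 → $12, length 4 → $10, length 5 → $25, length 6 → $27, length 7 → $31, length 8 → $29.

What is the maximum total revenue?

Let v[k] be the best obtainable value from length k. For each k, try every first piece i and keep the best of price[i] + v[k−i].
v[1] = 3
v[2] = 6  (first piece 1, then v[1]=3)
v[3] = 12
v[4] = 15  (first piece 1, then v[3]=12)
v[5] = 25
v[6] = 28  (first piece 1, then v[5]=25)
v[7] = 31  (first piece 1, then v[6]=28)
v[8] = 37  (first piece 3, then v[5]=25)
One optimal cutting: 5 + 3 → $25 + $12 = $37.

37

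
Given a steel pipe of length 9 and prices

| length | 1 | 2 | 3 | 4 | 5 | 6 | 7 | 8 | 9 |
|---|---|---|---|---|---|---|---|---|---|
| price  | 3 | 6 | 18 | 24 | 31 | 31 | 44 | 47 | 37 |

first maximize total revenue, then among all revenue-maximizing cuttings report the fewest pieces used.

Let r[k] be the best obtainable value from length k. For each k, try every first piece i and keep the best of price[i] + r[k−i].
r[1] = 3
r[2] = 6  (first piece 1, then r[1]=3)
r[3] = 18
r[4] = 24
r[5] = 31
r[6] = 36  (first piece 3, then r[3]=18)
r[7] = 44
r[8] = 49  (first piece 3, then r[5]=31)
r[9] = 55  (first piece 4, then r[5]=31)
Maximum revenue is $55.
Now minimize piece count subject to staying optimal: for each k, pieces[k] = 1 + min over i with p[i]+r[k−i]=r[k] of pieces[k−i].
pieces[6] = 2
pieces[7] = 1
pieces[8] = 2
pieces[9] = 2

2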